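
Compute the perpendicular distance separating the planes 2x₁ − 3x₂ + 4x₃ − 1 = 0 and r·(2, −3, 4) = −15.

16/√29

With common normal n = (2, −3, 4) (|n| = √29), the distance is |1 − (-15)|/|n| = 16/√29 = 16√29/29.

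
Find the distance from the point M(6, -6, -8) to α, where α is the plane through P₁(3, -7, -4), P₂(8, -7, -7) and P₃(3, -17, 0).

9/√38

P₁P₂ = (5, 0, -3) and P₁P₃ = (0, -10, 4), so a normal is n = P₁P₂ × P₁P₃ = (-30, -20, -50).
n = (-30, -20, -50); n·P − 250 = 90; |n| = 10√38; distance = 90/(10√38) = 9√38/38.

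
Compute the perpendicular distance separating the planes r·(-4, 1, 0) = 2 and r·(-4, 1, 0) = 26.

With common normal n = (-4, 1, 0) (|n| = √17), the distance is |2 − 26|/|n| = 24/√17.

24/√17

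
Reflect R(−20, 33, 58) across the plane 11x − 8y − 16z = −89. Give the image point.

With n = (11, −8, −16), the signed offset is (n·R − (-89))/|n|² = -1323/441 = -3.
R' = R − 2t·n = (−20, 33, 58) − (-6)·(11, −8, −16) = (46, −15, −38).

(46, -15, -38)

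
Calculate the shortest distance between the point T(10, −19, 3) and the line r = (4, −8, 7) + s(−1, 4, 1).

√11

Direction vector d = (−1, 4, 1).
AP = (6, −11, −4), and AP × d = (5, −2, 13).
|AP × d|² = 198 and |d|² = 18, so the distance is √(198/18) = √11.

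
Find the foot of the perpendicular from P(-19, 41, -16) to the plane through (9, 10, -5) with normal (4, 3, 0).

(-399/25, 1082/25, -16)

n = (4, 3, 0), |n|² = 25, and n·P − 66 = -19.
t = -19/25, so the foot is P − t·n = (-19, 41, -16) − (-19/25)·(4, 3, 0) = (-399/25, 1082/25, -16).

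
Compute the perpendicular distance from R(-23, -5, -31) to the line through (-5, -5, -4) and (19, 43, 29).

6√17

A direction vector is d = (24, 48, 33).
AP = (-18, 0, -27), and AP × d = (1296, -54, -864).
|AP × d|² = 2429028 and |d|² = 3969, so the distance is √(2429028/3969) = √612 = 6√17.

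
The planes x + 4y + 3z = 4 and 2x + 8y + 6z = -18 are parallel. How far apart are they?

Divide the second equation by 2 to match normals: x + 4y + 3z = -9.
With common normal n = (1, 4, 3) (|n| = √26), the distance is |4 − (-9)|/|n| = 13/√26.

√26/2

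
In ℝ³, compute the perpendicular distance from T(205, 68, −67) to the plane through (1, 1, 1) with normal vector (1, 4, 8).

8

The plane has equation n·(r − (1, 1, 1)) = 0, i.e. n·r = 13.
Then n·(205, 68, −67) − 13 = −72.
|n| = √(1 + 16 + 64) = 9, so the distance is |-72|/9 = 8.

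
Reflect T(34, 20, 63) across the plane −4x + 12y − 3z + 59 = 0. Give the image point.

n = (−4, 12, −3), |n|² = 169, n·T − (-59) = -26, so t = -26/169 = -2/13.
Foot F = T − (-2/13)·n = (434/13, 284/13, 813/13); the reflection is 2F − T = (426/13, 308/13, 807/13).

(426/13, 308/13, 807/13)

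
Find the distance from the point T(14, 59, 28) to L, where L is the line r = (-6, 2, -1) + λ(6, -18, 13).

√3961

Direction vector d = (6, -18, 13).
AP = (20, 57, 29), and AP × d = (1263, -86, -702).
|AP × d|² = 2095369 and |d|² = 529, so the distance is √(2095369/529) = √3961.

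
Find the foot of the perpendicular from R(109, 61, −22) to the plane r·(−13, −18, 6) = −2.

The perpendicular from R has direction n = (−13, −18, 6): r = (109, 61, −22) + μ(−13, −18, 6).
Substitute into the plane: n·(R + μn) = -2 gives -2647 + 529μ = -2, so μ = 5.
Foot = (109, 61, −22) + 5·(−13, −18, 6) = (44, −29, 8).

(44, -29, 8)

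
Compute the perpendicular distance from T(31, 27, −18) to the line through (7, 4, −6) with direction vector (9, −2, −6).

Direction vector d = (9, −2, −6).
AP = (24, 23, −12), and AP × d = (−162, 36, −255).
|AP × d|² = 92565 and |d|² = 121, so the distance is √(92565/121) = √765 = 3√85.

3√85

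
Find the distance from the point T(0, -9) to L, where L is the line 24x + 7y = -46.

17/25

d = |24·0 + 7·(-9) − (-46)| / √(576 + 49) = |-17|/25 = 17/25.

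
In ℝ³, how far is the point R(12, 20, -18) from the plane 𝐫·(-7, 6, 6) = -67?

n = (-7, 6, 6); n·P − (-67) = -5; |n| = 11; distance = 5/11.

5/11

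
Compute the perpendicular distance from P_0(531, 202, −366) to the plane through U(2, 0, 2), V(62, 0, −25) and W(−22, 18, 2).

UV = (60, 0, −27) and UW = (−24, 18, 0), so a normal is n = UV × UW = (486, 648, 1080).
n = (486, 648, 1080); n·P − 3132 = -9450; |n| = 1350; distance = 9450/1350 = 7.

7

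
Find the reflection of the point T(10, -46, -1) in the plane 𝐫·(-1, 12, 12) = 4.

n = (-1, 12, 12), |n|² = 289, n·T − 4 = -578, so t = -578/289 = -2.
Foot F = T − (-2)·n = (8, -22, 23); the reflection is 2F − T = (6, 2, 47).

(6, 2, 47)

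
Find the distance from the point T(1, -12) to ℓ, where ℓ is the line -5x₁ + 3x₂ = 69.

55√34/17

d = |(-5)·1 + 3·(-12) − 69| / √(25 + 9) = |-110|/√34 = 55√34/17.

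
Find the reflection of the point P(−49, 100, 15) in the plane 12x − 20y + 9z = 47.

(47, -60, 87)

n = (12, −20, 9), |n|² = 625, n·P − 47 = -2500, so t = -2500/625 = -4.
Foot F = P − (-4)·n = (−1, 20, 51); the reflection is 2F − P = (47, −60, 87).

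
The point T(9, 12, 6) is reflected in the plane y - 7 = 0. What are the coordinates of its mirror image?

With n = (0, 1, 0), the signed offset is (n·T − 7)/|n|² = 5/1 = 5.
T' = T − 2t·n = (9, 12, 6) − 10·(0, 1, 0) = (9, 2, 6).

(9, 2, 6)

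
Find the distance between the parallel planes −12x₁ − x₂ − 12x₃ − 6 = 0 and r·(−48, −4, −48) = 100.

Divide the second equation by 4 to match normals: −12x₁ − x₂ − 12x₃ = 25.
Both planes have normal n = (−12, −1, −12), |n| = 17. Any point on the first plane is at distance |25 − 6|/|n| = 19/17 from the second.

19/17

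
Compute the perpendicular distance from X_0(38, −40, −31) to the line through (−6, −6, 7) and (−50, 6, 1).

22√5

A direction vector is d = (−44, 12, −6).
AP = (44, −34, −38), and AP × d = (660, 1936, −968).
|AP × d|² = 5120720 and |d|² = 2116, so the distance is √(5120720/2116) = √2420 = 22√5.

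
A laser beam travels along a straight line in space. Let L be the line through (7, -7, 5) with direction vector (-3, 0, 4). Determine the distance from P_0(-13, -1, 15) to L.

2√34

Direction vector d = (-3, 0, 4).
AP = (-20, 6, 10); AP·d = 100, |AP|² = 536, |d|² = 25.
distance² = |AP|² − (AP·d)²/|d|² = 536 − 10000/25 = 136, so the distance is 2√34.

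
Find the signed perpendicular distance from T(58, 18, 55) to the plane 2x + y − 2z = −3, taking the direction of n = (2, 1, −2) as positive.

n·T − (-3) = 27.
|n| = 3, so the signed distance is 27/3 = 9.

9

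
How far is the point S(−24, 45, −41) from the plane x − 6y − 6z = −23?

Normal vector n = (1, −6, −6), and n·(−24, 45, −41) − (−23) = −25.
|n| = √(1 + 36 + 36) = √73, so the distance is |-25|/√73 = 25√73/73.

25/√73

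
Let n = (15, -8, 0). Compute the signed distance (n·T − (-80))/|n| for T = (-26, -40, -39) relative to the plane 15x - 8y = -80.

n·T − (-80) = 10.
|n| = 17, so the signed distance is 10/17.

10/17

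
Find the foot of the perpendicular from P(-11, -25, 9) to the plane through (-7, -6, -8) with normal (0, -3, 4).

(-11, -10, -11)

The perpendicular from P has direction n = (0, -3, 4): r = (-11, -25, 9) + λ(0, -3, 4).
Substitute into the plane: n·(P + λn) = -14 gives 111 + 25λ = -14, so λ = -5.
Foot = (-11, -25, 9) + (-5)·(0, -3, 4) = (-11, -10, -11).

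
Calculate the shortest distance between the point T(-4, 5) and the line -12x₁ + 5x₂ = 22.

51/13

The normal to the line is n = (-12, 5) with |n| = 13.
|n·T − 22| = |73 − 22| = 51, so the distance is 51/13.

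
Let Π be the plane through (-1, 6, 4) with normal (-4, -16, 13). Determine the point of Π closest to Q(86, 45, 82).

(1814/21, 977/21, 1696/21)

n = (-4, -16, 13), |n|² = 441, and n·Q − (-40) = 42.
t = 42/441 = 2/21, so the foot is Q − t·n = (86, 45, 82) − (2/21)·(-4, -16, 13) = (1814/21, 977/21, 1696/21).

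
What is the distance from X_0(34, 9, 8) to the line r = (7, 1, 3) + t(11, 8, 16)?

Direction vector d = (11, 8, 16).
AP = (27, 8, 5); AP·d = 441, |AP|² = 818, |d|² = 441.
distance² = |AP|² − (AP·d)²/|d|² = 818 − 194481/441 = 377, so the distance is √377.

√377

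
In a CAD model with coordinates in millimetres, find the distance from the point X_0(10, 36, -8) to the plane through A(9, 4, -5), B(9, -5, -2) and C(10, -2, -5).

29/√46

AB = (0, -9, 3) and AC = (1, -6, 0), so a normal is n = AB × AC = (18, 3, 9).
d = |18·10 + 3·36 + 9·(-8) − 129| / √(324 + 9 + 81) = |87| / (3√46) = 29√46/46.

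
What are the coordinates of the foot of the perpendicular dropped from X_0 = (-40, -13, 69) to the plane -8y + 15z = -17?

The perpendicular from X_0 has direction n = (0, -8, 15): r = (-40, -13, 69) + λ(0, -8, 15).
Substitute into the plane: n·(X_0 + λn) = -17 gives 1139 + 289λ = -17, so λ = -4.
Foot = (-40, -13, 69) + (-4)·(0, -8, 15) = (-40, 19, 9).

(-40, 19, 9)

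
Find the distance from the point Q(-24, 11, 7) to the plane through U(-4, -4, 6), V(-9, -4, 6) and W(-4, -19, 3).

UV = (-5, 0, 0) and UW = (0, -15, -3), so a normal is n = UV × UW = (0, -15, 75).
n = (0, -15, 75); n·P − 510 = -150; |n| = 15√26; distance = 150/(15√26) = 5√26/13.

5√26/13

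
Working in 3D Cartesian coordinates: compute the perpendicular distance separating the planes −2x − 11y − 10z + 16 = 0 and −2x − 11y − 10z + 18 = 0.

With common normal n = (−2, −11, −10) (|n| = 15), the distance is |(-16) − (-18)|/|n| = 2/15.

2/15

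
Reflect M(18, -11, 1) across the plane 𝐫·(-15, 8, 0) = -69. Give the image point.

n = (-15, 8, 0), |n|² = 289, n·M − (-69) = -289, so t = -289/289 = -1.
Foot F = M − (-1)·n = (3, -3, 1); the reflection is 2F − M = (-12, 5, 1).

(-12, 5, 1)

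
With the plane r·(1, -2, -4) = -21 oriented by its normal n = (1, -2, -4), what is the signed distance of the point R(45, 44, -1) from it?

n·R − (-21) = -18.
|n| = √21, so the signed distance is -18/√21.

-18/√21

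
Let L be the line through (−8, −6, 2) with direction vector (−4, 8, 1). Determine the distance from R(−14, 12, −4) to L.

6√2

Direction vector d = (−4, 8, 1).
AP = (−6, 18, −6), and AP × d = (66, 30, 24).
|AP × d|² = 5832 and |d|² = 81, so the distance is √(5832/81) = √72 = 6√2.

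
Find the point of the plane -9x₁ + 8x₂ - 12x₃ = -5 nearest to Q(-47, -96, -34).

n = (-9, 8, -12), |n|² = 289, and n·Q − (-5) = 68.
t = 68/289 = 4/17, so the foot is Q − t·n = (-47, -96, -34) − (4/17)·(-9, 8, -12) = (-763/17, -1664/17, -530/17).

(-763/17, -1664/17, -530/17)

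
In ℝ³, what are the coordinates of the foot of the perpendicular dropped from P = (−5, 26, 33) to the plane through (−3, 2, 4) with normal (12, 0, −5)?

(7, 26, 28)

The perpendicular from P has direction n = (12, 0, −5): r = (−5, 26, 33) + μ(12, 0, −5).
Substitute into the plane: n·(P + μn) = -56 gives -225 + 169μ = -56, so μ = 1.
Foot = (−5, 26, 33) + 1·(12, 0, −5) = (7, 26, 28).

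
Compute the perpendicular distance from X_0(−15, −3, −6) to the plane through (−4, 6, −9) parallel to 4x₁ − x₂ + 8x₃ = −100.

11/9

Parallel planes share the normal n = (4, −1, 8); since (−4, 6, −9) lies on the plane, its equation is 4x₁ − x₂ + 8x₃ = -94.
Then n·(−15, −3, −6) − (−94) = −11.
|n| = √(16 + 1 + 64) = 9, so the distance is |-11|/9 = 11/9.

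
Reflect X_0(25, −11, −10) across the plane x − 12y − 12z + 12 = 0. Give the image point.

With n = (1, −12, −12), the signed offset is (n·X_0 − (-12))/|n|² = 289/289 = 1.
X_0' = X_0 − 2t·n = (25, −11, −10) − 2·(1, −12, −12) = (23, 13, 14).

(23, 13, 14)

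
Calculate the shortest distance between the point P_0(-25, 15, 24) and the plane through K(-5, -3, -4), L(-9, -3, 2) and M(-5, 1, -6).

KL = (-4, 0, 6) and KM = (0, 4, -2), so a normal is n = KL × KM = (-24, -8, -16).
Then n·(-25, 15, 24) - 208 = -112.
|n| = √(576 + 64 + 256) = 8√14, so the distance is |-112|/(8√14) = √14.

√14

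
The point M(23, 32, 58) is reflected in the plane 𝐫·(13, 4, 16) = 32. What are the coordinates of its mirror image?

n = (13, 4, 16), |n|² = 441, n·M − 32 = 1323, so t = 1323/441 = 3.
Foot F = M − 3·n = (-16, 20, 10); the reflection is 2F − M = (-55, 8, -38).

(-55, 8, -38)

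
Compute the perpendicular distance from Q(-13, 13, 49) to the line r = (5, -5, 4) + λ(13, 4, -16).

3√101

Direction vector d = (13, 4, -16).
AP = (-18, 18, 45); AP·d = -882, |AP|² = 2673, |d|² = 441.
distance² = |AP|² − (AP·d)²/|d|² = 2673 − 777924/441 = 909, so the distance is 3√101.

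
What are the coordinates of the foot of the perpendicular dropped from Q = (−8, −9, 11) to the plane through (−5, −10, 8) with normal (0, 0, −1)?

n = (0, 0, −1), |n|² = 1, and n·Q − (-8) = -3.
t = -3/1 = -3, so the foot is Q − t·n = (−8, −9, 11) − (-3)·(0, 0, −1) = (−8, −9, 8).

(-8, -9, 8)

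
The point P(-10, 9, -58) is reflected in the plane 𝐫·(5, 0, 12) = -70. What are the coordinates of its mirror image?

With n = (5, 0, 12), the signed offset is (n·P − (-70))/|n|² = -676/169 = -4.
P' = P − 2t·n = (-10, 9, -58) − (-8)·(5, 0, 12) = (30, 9, 38).

(30, 9, 38)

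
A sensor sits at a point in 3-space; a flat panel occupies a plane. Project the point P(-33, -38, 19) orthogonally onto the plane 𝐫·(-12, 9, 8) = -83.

(-21, -47, 11)

n = (-12, 9, 8), |n|² = 289, and n·P − (-83) = 289.
t = 289/289 = 1, so the foot is P − t·n = (-33, -38, 19) − 1·(-12, 9, 8) = (-21, -47, 11).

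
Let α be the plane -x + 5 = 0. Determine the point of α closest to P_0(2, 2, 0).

(5, 2, 0)

n = (-1, 0, 0), |n|² = 1, and n·P_0 − (-5) = 3.
t = 3/1 = 3, so the foot is P_0 − t·n = (2, 2, 0) − 3·(-1, 0, 0) = (5, 2, 0).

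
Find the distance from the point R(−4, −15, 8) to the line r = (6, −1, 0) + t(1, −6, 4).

2√37

Direction vector d = (1, −6, 4).
AP = (−10, −14, 8), and AP × d = (−8, 48, 74).
|AP × d|² = 7844 and |d|² = 53, so the distance is √(7844/53) = √148 = 2√37.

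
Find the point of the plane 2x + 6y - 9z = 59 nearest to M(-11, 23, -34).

(-17, 5, -7)

The perpendicular from M has direction n = (2, 6, -9): r = (-11, 23, -34) + λ(2, 6, -9).
Substitute into the plane: n·(M + λn) = 59 gives 422 + 121λ = 59, so λ = -3.
Foot = (-11, 23, -34) + (-3)·(2, 6, -9) = (-17, 5, -7).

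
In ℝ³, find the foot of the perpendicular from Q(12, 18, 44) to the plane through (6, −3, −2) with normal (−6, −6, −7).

The perpendicular from Q has direction n = (−6, −6, −7): r = (12, 18, 44) + μ(−6, −6, −7).
Substitute into the plane: n·(Q + μn) = -4 gives -488 + 121μ = -4, so μ = 4.
Foot = (12, 18, 44) + 4·(−6, −6, −7) = (−12, −6, 16).

(-12, -6, 16)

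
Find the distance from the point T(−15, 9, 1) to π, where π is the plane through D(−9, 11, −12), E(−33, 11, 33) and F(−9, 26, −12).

14/17

DE = (−24, 0, 45) and DF = (0, 15, 0), so a normal is n = DE × DF = (−675, 0, −360).
Then n·(−15, 9, 1) − 10395 = −630.
|n| = √(455625 + 0 + 129600) = 765, so the distance is |-630|/765 = 14/17.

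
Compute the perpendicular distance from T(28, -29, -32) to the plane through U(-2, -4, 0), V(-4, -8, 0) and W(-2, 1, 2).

2√5/3

UV = (-2, -4, 0) and UW = (0, 5, 2), so a normal is n = UV × UW = (-8, 4, -10).
d = |(-8)·28 + 4·(-29) + (-10)·(-32) − 0| / √(64 + 16 + 100) = |-20| / (6√5) = 2√5/3.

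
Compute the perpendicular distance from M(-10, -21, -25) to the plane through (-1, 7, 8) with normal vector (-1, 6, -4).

27/√53

The plane has equation n·(r − (-1, 7, 8)) = 0, i.e. n·r = 11.
Then n·(-10, -21, -25) - 11 = -27.
|n| = √(1 + 36 + 16) = √53, so the distance is |-27|/√53 = 27√53/53.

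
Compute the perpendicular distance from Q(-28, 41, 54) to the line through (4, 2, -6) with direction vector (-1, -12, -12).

39

Direction vector d = (-1, -12, -12).
AP = (-32, 39, 60); AP·d = -1156, |AP|² = 6145, |d|² = 289.
distance² = |AP|² − (AP·d)²/|d|² = 6145 − 1336336/289 = 1521, so the distance is 39.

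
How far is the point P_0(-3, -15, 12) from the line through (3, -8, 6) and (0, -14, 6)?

A direction vector is d = (-3, -6, 0).
AP = (-6, -7, 6), and AP × d = (36, -18, 15).
|AP × d|² = 1845 and |d|² = 45, so the distance is √(1845/45) = √41.

√41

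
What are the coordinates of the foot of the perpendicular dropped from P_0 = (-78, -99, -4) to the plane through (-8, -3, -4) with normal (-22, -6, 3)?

(10, -75, -16)

n = (-22, -6, 3), |n|² = 529, and n·P_0 − 182 = 2116.
t = 2116/529 = 4, so the foot is P_0 − t·n = (-78, -99, -4) − 4·(-22, -6, 3) = (10, -75, -16).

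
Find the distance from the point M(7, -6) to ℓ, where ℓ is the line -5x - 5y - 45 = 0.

d = |(-5)·7 + (-5)·(-6) − 45| / √(25 + 25) = |-50|/(5√2) = 5√2.

5√2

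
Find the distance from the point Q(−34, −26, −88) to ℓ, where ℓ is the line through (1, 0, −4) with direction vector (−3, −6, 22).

Direction vector d = (−3, −6, 22).
AP = (−35, −26, −84); AP·d = -1587, |AP|² = 8957, |d|² = 529.
distance² = |AP|² − (AP·d)²/|d|² = 8957 − 2518569/529 = 4196, so the distance is 2√1049.

2√1049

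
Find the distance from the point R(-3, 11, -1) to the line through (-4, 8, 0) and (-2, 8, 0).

√10

A direction vector is d = (2, 0, 0).
AP = (1, 3, -1); AP·d = 2, |AP|² = 11, |d|² = 4.
distance² = |AP|² − (AP·d)²/|d|² = 11 − 4/4 = 10, so the distance is √10.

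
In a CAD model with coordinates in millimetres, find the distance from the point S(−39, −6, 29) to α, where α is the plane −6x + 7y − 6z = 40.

n = (−6, 7, −6); n·P − 40 = -22; |n| = 11; distance = 22/11 = 2.

2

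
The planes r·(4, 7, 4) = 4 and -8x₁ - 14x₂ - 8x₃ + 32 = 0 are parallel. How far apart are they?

Divide the second equation by -2 to match normals: 4x₁ + 7x₂ + 4x₃ = 16.
Both planes have normal n = (4, 7, 4), |n| = 9. Any point on the first plane is at distance |16 − 4|/|n| = 12/9 = 4/3 from the second.

4/3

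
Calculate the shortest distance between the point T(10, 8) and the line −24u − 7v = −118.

d = |(-24)·10 + (-7)·8 − (-118)| / √(576 + 49) = |-178|/25 = 178/25.

178/25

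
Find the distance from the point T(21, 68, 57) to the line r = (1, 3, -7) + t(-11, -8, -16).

Direction vector d = (-11, -8, -16).
AP = (20, 65, 64); AP·d = -1764, |AP|² = 8721, |d|² = 441.
distance² = |AP|² − (AP·d)²/|d|² = 8721 − 3111696/441 = 1665, so the distance is 3√185.

3√185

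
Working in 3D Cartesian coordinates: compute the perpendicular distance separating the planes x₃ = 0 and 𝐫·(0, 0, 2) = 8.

Divide the second equation by 2 to match normals: x₃ = 4.
With common normal n = (0, 0, 1) (|n| = 1), the distance is |0 − 4|/|n| = 4/1 = 4.

4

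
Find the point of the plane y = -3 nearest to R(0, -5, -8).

(0, -3, -8)

n = (0, 1, 0), |n|² = 1, and n·R − (-3) = -2.
t = -2/1 = -2, so the foot is R − t·n = (0, -5, -8) − (-2)·(0, 1, 0) = (0, -3, -8).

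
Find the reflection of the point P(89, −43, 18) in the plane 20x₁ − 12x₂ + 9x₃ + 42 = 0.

n = (20, −12, 9), |n|² = 625, n·P − (-42) = 2500, so t = 2500/625 = 4.
Foot F = P − 4·n = (9, 5, −18); the reflection is 2F − P = (−71, 53, −54).

(-71, 53, -54)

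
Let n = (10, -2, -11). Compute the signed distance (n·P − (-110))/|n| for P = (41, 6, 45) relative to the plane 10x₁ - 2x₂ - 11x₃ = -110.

13/15

n·P − (-110) = 13.
|n| = 15, so the signed distance is 13/15.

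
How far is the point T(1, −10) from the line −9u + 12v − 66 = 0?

13

d = |(-9)·1 + 12·(-10) − 66| / √(81 + 144) = |-195|/15 = 13.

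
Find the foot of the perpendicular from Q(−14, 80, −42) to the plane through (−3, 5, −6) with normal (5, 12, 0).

(-39, 20, -42)

n = (5, 12, 0), |n|² = 169, and n·Q − 45 = 845.
t = 845/169 = 5, so the foot is Q − t·n = (−14, 80, −42) − 5·(5, 12, 0) = (−39, 20, −42).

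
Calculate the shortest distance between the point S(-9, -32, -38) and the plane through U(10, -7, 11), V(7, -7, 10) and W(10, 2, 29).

11√46/23

UV = (-3, 0, -1) and UW = (0, 9, 18), so a normal is n = UV × UW = (9, 54, -27).
Then n·(-9, -32, -38) - (-585) = -198.
|n| = √(81 + 2916 + 729) = 9√46, so the distance is |-198|/(9√46) = 11√46/23.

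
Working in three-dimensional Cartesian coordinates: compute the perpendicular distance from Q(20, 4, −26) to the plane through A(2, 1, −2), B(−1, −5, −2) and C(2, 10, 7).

3√6/2

AB = (−3, −6, 0) and AC = (0, 9, 9), so a normal is n = AB × AC = (−54, 27, −27).
Then n·(20, 4, −26) − (−27) = −243.
|n| = √(2916 + 729 + 729) = 27√6, so the distance is |-243|/(27√6) = 3√6/2.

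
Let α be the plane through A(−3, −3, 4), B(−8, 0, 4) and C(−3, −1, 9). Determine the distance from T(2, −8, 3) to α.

AB = (−5, 3, 0) and AC = (0, 2, 5), so a normal is n = AB × AC = (15, 25, −10).
Then n·(2, −8, 3) − (−160) = −40.
|n| = √(225 + 625 + 100) = 5√38, so the distance is |-40|/(5√38) = 8/√38.

8/√38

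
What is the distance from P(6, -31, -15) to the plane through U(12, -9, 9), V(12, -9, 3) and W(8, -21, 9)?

UV = (0, 0, -6) and UW = (-4, -12, 0), so a normal is n = UV × UW = (-72, 24, 0).
n = (-72, 24, 0); n·P − (-1080) = -96; |n| = 24√10; distance = 96/(24√10) = 4/√10.

2√10/5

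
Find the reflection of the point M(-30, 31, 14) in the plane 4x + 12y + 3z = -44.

(-46, -17, 2)

With n = (4, 12, 3), the signed offset is (n·M − (-44))/|n|² = 338/169 = 2.
M' = M − 2t·n = (-30, 31, 14) − 4·(4, 12, 3) = (-46, -17, 2).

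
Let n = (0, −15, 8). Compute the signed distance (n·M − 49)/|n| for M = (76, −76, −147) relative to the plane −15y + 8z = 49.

n·M − 49 = -85.
|n| = 17, so the signed distance is -85/17 = -5.

-5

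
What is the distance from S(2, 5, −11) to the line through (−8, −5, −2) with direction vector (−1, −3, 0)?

Direction vector d = (−1, −3, 0).
AP = (10, 10, −9); AP·d = -40, |AP|² = 281, |d|² = 10.
distance² = |AP|² − (AP·d)²/|d|² = 281 − 1600/10 = 121, so the distance is 11.

11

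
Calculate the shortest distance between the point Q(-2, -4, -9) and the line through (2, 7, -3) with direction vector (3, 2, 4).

Direction vector d = (3, 2, 4).
AP = (-4, -11, -6), and AP × d = (-32, -2, 25).
|AP × d|² = 1653 and |d|² = 29, so the distance is √(1653/29) = √57.

√57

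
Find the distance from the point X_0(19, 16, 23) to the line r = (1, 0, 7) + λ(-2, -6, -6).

2√38

Direction vector d = (-2, -6, -6).
AP = (18, 16, 16); AP·d = -228, |AP|² = 836, |d|² = 76.
distance² = |AP|² − (AP·d)²/|d|² = 836 − 51984/76 = 152, so the distance is 2√38.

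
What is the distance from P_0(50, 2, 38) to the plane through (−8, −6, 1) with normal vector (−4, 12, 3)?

25/13

The plane has equation n·(r − (−8, −6, 1)) = 0, i.e. n·r = -37.
Then n·(50, 2, 38) − (−37) = −25.
|n| = √(16 + 144 + 9) = 13, so the distance is |-25|/13 = 25/13.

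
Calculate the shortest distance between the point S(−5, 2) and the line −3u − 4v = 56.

The normal to the line is n = (−3, −4) with |n| = 5.
|n·S − 56| = |7 − 56| = 49, so the distance is 49/5.

49/5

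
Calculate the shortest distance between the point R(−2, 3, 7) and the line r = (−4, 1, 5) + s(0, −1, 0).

2√2

Direction vector d = (0, −1, 0).
AP = (2, 2, 2); AP·d = -2, |AP|² = 12, |d|² = 1.
distance² = |AP|² − (AP·d)²/|d|² = 12 − 4/1 = 8, so the distance is 2√2.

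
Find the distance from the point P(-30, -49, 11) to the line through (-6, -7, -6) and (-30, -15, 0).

2√277

A direction vector is d = (-24, -8, 6).
AP = (-24, -42, 17), and AP × d = (-116, -264, -816).
|AP × d|² = 749008 and |d|² = 676, so the distance is √(749008/676) = √1108 = 2√277.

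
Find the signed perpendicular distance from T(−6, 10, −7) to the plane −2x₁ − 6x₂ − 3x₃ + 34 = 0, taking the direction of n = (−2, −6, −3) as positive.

1

n·T − (-34) = 7.
|n| = 7, so the signed distance is 7/7 = 1.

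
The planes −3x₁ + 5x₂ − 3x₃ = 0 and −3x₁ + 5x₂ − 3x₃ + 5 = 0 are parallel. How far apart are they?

With common normal n = (−3, 5, −3) (|n| = √43), the distance is |0 − (-5)|/|n| = 5/√43.

5√43/43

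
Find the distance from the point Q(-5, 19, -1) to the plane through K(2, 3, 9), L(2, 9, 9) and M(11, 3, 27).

KL = (0, 6, 0) and KM = (9, 0, 18), so a normal is n = KL × KM = (108, 0, -54).
d = |108·(-5) + (-54)·(-1) − (-270)| / √(11664 + 0 + 2916) = |-216| / (54√5) = 4/√5.

4√5/5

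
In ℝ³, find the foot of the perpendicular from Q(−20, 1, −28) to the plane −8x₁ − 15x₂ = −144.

(-12, 16, -28)

n = (−8, −15, 0), |n|² = 289, and n·Q − (-144) = 289.
t = 289/289 = 1, so the foot is Q − t·n = (−20, 1, −28) − 1·(−8, −15, 0) = (−12, 16, −28).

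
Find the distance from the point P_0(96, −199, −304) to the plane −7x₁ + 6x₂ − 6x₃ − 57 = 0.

9

Normal vector n = (−7, 6, −6), and n·(96, −199, −304) − 57 = −99.
|n| = √(49 + 36 + 36) = 11, so the distance is |-99|/11 = 9.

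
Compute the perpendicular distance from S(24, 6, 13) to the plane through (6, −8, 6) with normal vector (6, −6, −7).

25/11

The plane has equation n·(r − (6, −8, 6)) = 0, i.e. n·r = 42.
d = |6·24 + (-6)·6 + (-7)·13 − 42| / √(36 + 36 + 49) = |-25| / 11 = 25/11.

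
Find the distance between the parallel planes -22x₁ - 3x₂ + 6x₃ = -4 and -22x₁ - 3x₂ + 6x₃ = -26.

With common normal n = (-22, -3, 6) (|n| = 23), the distance is |(-4) − (-26)|/|n| = 22/23.

22/23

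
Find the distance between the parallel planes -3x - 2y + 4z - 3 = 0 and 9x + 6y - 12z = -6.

Divide the second equation by -3 to match normals: -3x - 2y + 4z = 2.
Both planes have normal n = (-3, -2, 4), |n| = √29. Any point on the first plane is at distance |2 − 3|/|n| = 1/√29 from the second.

1/√29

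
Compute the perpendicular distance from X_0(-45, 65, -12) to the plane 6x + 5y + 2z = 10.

21/√65

n = (6, 5, 2); n·P − 10 = 21; |n| = √65; distance = 21/√65 = 21√65/65.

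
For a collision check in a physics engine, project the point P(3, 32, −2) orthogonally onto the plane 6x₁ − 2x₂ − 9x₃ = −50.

n = (6, −2, −9), |n|² = 121, and n·P − (-50) = 22.
t = 22/121 = 2/11, so the foot is P − t·n = (3, 32, −2) − (2/11)·(6, −2, −9) = (21/11, 356/11, −4/11).

(21/11, 356/11, -4/11)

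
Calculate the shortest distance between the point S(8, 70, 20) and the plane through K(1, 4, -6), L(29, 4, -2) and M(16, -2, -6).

4/3

KL = (28, 0, 4) and KM = (15, -6, 0), so a normal is n = KL × KM = (24, 60, -168).
Then n·(8, 70, 20) - 1272 = -240.
|n| = √(576 + 3600 + 28224) = 180, so the distance is |-240|/180 = 4/3.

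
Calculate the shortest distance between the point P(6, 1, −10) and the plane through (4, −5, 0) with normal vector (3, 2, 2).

2/√17

The plane has equation n·(r − (4, −5, 0)) = 0, i.e. n·r = 2.
Then n·(6, 1, −10) − 2 = −2.
|n| = √(9 + 4 + 4) = √17, so the distance is |-2|/√17 = 2√17/17.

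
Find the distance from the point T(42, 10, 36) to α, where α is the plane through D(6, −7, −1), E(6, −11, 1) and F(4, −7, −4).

DE = (0, −4, 2) and DF = (−2, 0, −3), so a normal is n = DE × DF = (12, −4, −8).
Then n·(42, 10, 36) − 108 = 68.
|n| = √(144 + 16 + 64) = 4√14, so the distance is |68|/(4√14) = 17/√14.

17√14/14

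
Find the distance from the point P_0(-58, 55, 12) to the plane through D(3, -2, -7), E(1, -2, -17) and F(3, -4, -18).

DE = (-2, 0, -10) and DF = (0, -2, -11), so a normal is n = DE × DF = (-20, -22, 4).
Then n·(-58, 55, 12) - (-44) = 42.
|n| = √(400 + 484 + 16) = 30, so the distance is |42|/30 = 7/5.

7/5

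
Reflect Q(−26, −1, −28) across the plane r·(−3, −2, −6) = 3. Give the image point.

n = (−3, −2, −6), |n|² = 49, n·Q − 3 = 245, so t = 245/49 = 5.
Foot F = Q − 5·n = (−11, 9, 2); the reflection is 2F − Q = (4, 19, 32).

(4, 19, 32)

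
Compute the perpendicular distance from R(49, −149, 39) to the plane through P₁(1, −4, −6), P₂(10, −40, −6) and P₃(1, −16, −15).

P₁P₂ = (9, −36, 0) and P₁P₃ = (0, −12, −9), so a normal is n = P₁P₂ × P₁P₃ = (324, 81, −108).
d = |324·49 + 81·(-149) + (-108)·39 − 648| / √(104976 + 6561 + 11664) = |-1053| / 351 = 3.

3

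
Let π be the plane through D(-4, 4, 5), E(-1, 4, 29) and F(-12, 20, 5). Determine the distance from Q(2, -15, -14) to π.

1

DE = (3, 0, 24) and DF = (-8, 16, 0), so a normal is n = DE × DF = (-384, -192, 48).
n = (-384, -192, 48); n·P − 1008 = 432; |n| = 432; distance = 432/432 = 1.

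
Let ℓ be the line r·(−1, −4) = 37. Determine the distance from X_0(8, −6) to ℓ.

The normal to the line is n = (−1, −4) with |n| = √17.
|n·X_0 − 37| = |16 − 37| = 21, so the distance is 21/√17 = 21√17/17.

21√17/17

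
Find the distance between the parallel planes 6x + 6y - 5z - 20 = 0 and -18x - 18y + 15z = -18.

Divide the second equation by -3 to match normals: 6x + 6y - 5z = 6.
Both planes have normal n = (6, 6, -5), |n| = √97. Any point on the first plane is at distance |6 − 20|/|n| = 14/√97 = 14√97/97 from the second.

14/√97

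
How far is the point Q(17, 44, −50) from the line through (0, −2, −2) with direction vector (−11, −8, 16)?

Direction vector d = (−11, −8, 16).
AP = (17, 46, −48), and AP × d = (352, 256, 370).
|AP × d|² = 326340 and |d|² = 441, so the distance is √(326340/441) = √740 = 2√185.

2√185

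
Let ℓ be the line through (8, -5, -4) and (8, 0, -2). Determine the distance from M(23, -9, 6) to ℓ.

√341

A direction vector is d = (0, 5, 2).
AP = (15, -4, 10); AP·d = 0, |AP|² = 341, |d|² = 29.
distance² = |AP|² − (AP·d)²/|d|² = 341 − 0/29 = 341, so the distance is √341.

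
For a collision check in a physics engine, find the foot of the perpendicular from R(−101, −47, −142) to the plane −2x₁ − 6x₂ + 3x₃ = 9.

(-99, -41, -145)

The perpendicular from R has direction n = (−2, −6, 3): r = (−101, −47, −142) + λ(−2, −6, 3).
Substitute into the plane: n·(R + λn) = 9 gives 58 + 49λ = 9, so λ = -1.
Foot = (−101, −47, −142) + (-1)·(−2, −6, 3) = (−99, −41, −145).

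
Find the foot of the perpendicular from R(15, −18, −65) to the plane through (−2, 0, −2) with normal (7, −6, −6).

(-20, 12, -35)

n = (7, −6, −6), |n|² = 121, and n·R − (-2) = 605.
t = 605/121 = 5, so the foot is R − t·n = (15, −18, −65) − 5·(7, −6, −6) = (−20, 12, −35).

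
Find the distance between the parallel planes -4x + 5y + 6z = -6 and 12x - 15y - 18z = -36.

18/√77

Divide the second equation by -3 to match normals: -4x + 5y + 6z = 12.
Both planes have normal n = (-4, 5, 6), |n| = √77. Any point on the first plane is at distance |12 − (-6)|/|n| = 18/√77 = 18√77/77 from the second.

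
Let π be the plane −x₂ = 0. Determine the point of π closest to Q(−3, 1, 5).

The perpendicular from Q has direction n = (0, −1, 0): r = (−3, 1, 5) + λ(0, −1, 0).
Substitute into the plane: n·(Q + λn) = 0 gives -1 + 1λ = 0, so λ = 1.
Foot = (−3, 1, 5) + 1·(0, −1, 0) = (−3, 0, 5).

(-3, 0, 5)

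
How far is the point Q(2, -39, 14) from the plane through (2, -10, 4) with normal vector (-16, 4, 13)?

2/3

The plane has equation n·(r − (2, -10, 4)) = 0, i.e. n·r = -20.
n = (-16, 4, 13); n·P − (-20) = 14; |n| = 21; distance = 14/21 = 2/3.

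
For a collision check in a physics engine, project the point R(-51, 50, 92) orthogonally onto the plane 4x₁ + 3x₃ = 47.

(-55, 50, 89)

n = (4, 0, 3), |n|² = 25, and n·R − 47 = 25.
t = 25/25 = 1, so the foot is R − t·n = (-51, 50, 92) − 1·(4, 0, 3) = (-55, 50, 89).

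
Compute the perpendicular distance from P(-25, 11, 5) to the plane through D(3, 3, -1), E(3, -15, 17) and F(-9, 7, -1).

14√19/19

DE = (0, -18, 18) and DF = (-12, 4, 0), so a normal is n = DE × DF = (-72, -216, -216).
d = |(-72)·(-25) + (-216)·11 + (-216)·5 − (-648)| / √(5184 + 46656 + 46656) = |-1008| / (72√19) = 14/√19.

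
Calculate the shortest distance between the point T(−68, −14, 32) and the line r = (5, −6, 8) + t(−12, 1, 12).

√1345

Direction vector d = (−12, 1, 12).
AP = (−73, −8, 24), and AP × d = (−120, 588, −169).
|AP × d|² = 388705 and |d|² = 289, so the distance is √(388705/289) = √1345.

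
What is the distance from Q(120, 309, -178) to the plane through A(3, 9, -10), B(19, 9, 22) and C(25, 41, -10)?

4

AB = (16, 0, 32) and AC = (22, 32, 0), so a normal is n = AB × AC = (-1024, 704, 512).
d = |(-1024)·120 + 704·309 + 512·(-178) − (-1856)| / √(1048576 + 495616 + 262144) = |5376| / 1344 = 4.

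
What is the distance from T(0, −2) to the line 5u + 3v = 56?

31√34/17

The normal to the line is n = (5, 3) with |n| = √34.
|n·T − 56| = |-6 − 56| = 62, so the distance is 62/√34 = 31√34/17.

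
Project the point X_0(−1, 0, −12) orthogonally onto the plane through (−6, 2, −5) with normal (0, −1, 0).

n = (0, −1, 0), |n|² = 1, and n·X_0 − (-2) = 2.
t = 2/1 = 2, so the foot is X_0 − t·n = (−1, 0, −12) − 2·(0, −1, 0) = (−1, 2, −12).

(-1, 2, -12)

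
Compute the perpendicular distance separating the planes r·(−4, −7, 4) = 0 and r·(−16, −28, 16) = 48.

4/3

Divide the second equation by 4 to match normals: −4x − 7y + 4z = 12.
Both planes have normal n = (−4, −7, 4), |n| = 9. Any point on the first plane is at distance |12 − 0|/|n| = 12/9 = 4/3 from the second.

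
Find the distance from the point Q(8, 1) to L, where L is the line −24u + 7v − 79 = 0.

264/25

The normal to the line is n = (−24, 7) with |n| = 25.
|n·Q − 79| = |-185 − 79| = 264, so the distance is 264/25.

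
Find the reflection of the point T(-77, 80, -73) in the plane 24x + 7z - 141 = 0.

(115, 80, -17)

n = (24, 0, 7), |n|² = 625, n·T − 141 = -2500, so t = -2500/625 = -4.
Foot F = T − (-4)·n = (19, 80, -45); the reflection is 2F − T = (115, 80, -17).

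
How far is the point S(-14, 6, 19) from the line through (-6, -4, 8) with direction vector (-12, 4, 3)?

2√29

Direction vector d = (-12, 4, 3).
AP = (-8, 10, 11), and AP × d = (-14, -108, 88).
|AP × d|² = 19604 and |d|² = 169, so the distance is √(19604/169) = √116 = 2√29.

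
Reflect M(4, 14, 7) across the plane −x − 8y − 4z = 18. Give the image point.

(0, -18, -9)

With n = (−1, −8, −4), the signed offset is (n·M − 18)/|n|² = -162/81 = -2.
M' = M − 2t·n = (4, 14, 7) − (-4)·(−1, −8, −4) = (0, −18, −9).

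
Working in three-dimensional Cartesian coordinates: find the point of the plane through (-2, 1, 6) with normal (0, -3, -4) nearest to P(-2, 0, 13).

n = (0, -3, -4), |n|² = 25, and n·P − (-27) = -25.
t = -25/25 = -1, so the foot is P − t·n = (-2, 0, 13) − (-1)·(0, -3, -4) = (-2, -3, 9).

(-2, -3, 9)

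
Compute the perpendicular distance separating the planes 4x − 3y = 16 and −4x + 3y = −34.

18/5

Divide the second equation by -1 to match normals: 4x − 3y = 34.
With common normal n = (4, −3, 0) (|n| = 5), the distance is |16 − 34|/|n| = 18/5.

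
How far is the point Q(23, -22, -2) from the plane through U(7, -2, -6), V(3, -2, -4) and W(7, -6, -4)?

2√6/3

UV = (-4, 0, 2) and UW = (0, -4, 2), so a normal is n = UV × UW = (8, 8, 16).
Then n·(23, -22, -2) - (-56) = 32.
|n| = √(64 + 64 + 256) = 8√6, so the distance is |32|/(8√6) = 4/√6.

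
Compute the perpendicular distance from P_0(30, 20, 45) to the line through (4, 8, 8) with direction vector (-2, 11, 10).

Direction vector d = (-2, 11, 10).
AP = (26, 12, 37); AP·d = 450, |AP|² = 2189, |d|² = 225.
distance² = |AP|² − (AP·d)²/|d|² = 2189 − 202500/225 = 1289, so the distance is √1289.

√1289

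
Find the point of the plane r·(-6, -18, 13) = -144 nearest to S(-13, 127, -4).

n = (-6, -18, 13), |n|² = 529, and n·S − (-144) = -2116.
t = -2116/529 = -4, so the foot is S − t·n = (-13, 127, -4) − (-4)·(-6, -18, 13) = (-37, 55, 48).

(-37, 55, 48)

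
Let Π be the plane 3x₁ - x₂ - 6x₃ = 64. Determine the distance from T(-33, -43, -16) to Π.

n = (3, -1, -6); n·P − 64 = -24; |n| = √46; distance = 24/√46 = 12√46/23.

12√46/23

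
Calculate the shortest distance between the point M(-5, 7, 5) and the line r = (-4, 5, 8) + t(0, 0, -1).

Direction vector d = (0, 0, -1).
AP = (-1, 2, -3); AP·d = 3, |AP|² = 14, |d|² = 1.
distance² = |AP|² − (AP·d)²/|d|² = 14 − 9/1 = 5, so the distance is √5.

√5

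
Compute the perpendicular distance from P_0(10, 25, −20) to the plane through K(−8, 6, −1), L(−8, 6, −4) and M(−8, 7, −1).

18

KL = (0, 0, −3) and KM = (0, 1, 0), so a normal is n = KL × KM = (3, 0, 0).
Then n·(10, 25, −20) − (−24) = 54.
|n| = √(9 + 0 + 0) = 3, so the distance is |54|/3 = 18.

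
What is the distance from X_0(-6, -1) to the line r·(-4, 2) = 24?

d = |(-4)·(-6) + 2·(-1) − 24| / √(16 + 4) = |-2|/(2√5) = √5/5.

√5/5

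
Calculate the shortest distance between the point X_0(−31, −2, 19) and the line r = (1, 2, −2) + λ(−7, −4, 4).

√185

Direction vector d = (−7, −4, 4).
AP = (−32, −4, 21), and AP × d = (68, −19, 100).
|AP × d|² = 14985 and |d|² = 81, so the distance is √(14985/81) = √185.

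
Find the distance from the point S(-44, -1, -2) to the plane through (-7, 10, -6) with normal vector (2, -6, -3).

20/7

The plane has equation n·(r − (-7, 10, -6)) = 0, i.e. n·r = -56.
d = |2·(-44) + (-6)·(-1) + (-3)·(-2) − (-56)| / √(4 + 36 + 9) = |-20| / 7 = 20/7.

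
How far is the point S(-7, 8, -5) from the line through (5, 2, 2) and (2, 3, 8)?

√229

A direction vector is d = (-3, 1, 6).
AP = (-12, 6, -7), and AP × d = (43, 93, 6).
|AP × d|² = 10534 and |d|² = 46, so the distance is √(10534/46) = √229.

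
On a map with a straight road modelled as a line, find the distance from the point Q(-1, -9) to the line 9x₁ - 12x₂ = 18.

27/5

The normal to the line is n = (9, -12) with |n| = 15.
|n·Q − 18| = |99 − 18| = 81, so the distance is 81/15 = 27/5.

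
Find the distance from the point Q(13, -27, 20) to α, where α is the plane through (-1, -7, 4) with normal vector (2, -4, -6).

3√14/7

The plane has equation n·(r − (-1, -7, 4)) = 0, i.e. n·r = 2.
Then n·(13, -27, 20) - 2 = 12.
|n| = √(4 + 16 + 36) = 2√14, so the distance is |12|/(2√14) = 3√14/7.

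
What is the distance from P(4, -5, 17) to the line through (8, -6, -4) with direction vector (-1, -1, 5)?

√26

Direction vector d = (-1, -1, 5).
AP = (-4, 1, 21); AP·d = 108, |AP|² = 458, |d|² = 27.
distance² = |AP|² − (AP·d)²/|d|² = 458 − 11664/27 = 26, so the distance is √26.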